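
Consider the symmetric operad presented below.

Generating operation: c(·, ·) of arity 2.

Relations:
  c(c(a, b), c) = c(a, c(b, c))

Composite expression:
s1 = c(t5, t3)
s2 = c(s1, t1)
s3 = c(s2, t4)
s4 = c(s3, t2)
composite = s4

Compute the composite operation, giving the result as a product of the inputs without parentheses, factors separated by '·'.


t5 · t3 · t1 · t4 · t2


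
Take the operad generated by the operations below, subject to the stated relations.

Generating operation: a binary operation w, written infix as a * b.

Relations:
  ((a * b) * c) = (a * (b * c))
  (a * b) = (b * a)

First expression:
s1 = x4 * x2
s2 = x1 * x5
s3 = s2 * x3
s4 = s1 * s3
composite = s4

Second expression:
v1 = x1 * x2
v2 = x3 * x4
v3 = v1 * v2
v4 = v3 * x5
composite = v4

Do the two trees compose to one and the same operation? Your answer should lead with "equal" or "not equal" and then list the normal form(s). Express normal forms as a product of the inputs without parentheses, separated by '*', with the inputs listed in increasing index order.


Reducing the first expression gives x1 * x2 * x3 * x4 * x5
Reducing the second expression gives x1 * x2 * x3 * x4 * x5
One common form — equal.

equal: each reduces to x1 * x2 * x3 * x4 * x5


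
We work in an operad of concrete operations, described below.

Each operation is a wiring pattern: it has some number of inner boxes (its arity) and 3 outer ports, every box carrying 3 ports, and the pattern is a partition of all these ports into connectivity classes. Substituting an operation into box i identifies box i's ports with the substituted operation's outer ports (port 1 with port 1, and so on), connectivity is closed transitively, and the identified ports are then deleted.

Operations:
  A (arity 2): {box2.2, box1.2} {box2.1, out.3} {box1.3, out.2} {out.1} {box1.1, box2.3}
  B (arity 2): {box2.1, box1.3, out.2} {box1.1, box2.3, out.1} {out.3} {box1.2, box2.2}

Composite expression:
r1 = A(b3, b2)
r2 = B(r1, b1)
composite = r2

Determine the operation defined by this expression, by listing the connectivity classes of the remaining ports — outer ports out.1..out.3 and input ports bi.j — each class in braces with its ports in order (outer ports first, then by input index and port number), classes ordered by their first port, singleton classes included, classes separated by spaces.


{out.1, b1.3} {out.2, b1.1, b2.1} {out.3} {b1.2, b3.3} {b2.2, b3.2} {b2.3, b3.1}

Substituting into B glues patterns; closure does the rest.
stage A: inputs (b3, b2), connectivity {out.1} {out.2, b3.3} {out.3, b2.1} {b2.2, b3.2} {b2.3, b3.1}, out.j its boundary
stage B: inputs (b3, b2, b1), connectivity {out.1, b1.3} {out.2, b1.1, b2.1} {out.3} {b1.2, b3.3} {b2.2, b3.2} {b2.3, b3.1}, out.j its boundary


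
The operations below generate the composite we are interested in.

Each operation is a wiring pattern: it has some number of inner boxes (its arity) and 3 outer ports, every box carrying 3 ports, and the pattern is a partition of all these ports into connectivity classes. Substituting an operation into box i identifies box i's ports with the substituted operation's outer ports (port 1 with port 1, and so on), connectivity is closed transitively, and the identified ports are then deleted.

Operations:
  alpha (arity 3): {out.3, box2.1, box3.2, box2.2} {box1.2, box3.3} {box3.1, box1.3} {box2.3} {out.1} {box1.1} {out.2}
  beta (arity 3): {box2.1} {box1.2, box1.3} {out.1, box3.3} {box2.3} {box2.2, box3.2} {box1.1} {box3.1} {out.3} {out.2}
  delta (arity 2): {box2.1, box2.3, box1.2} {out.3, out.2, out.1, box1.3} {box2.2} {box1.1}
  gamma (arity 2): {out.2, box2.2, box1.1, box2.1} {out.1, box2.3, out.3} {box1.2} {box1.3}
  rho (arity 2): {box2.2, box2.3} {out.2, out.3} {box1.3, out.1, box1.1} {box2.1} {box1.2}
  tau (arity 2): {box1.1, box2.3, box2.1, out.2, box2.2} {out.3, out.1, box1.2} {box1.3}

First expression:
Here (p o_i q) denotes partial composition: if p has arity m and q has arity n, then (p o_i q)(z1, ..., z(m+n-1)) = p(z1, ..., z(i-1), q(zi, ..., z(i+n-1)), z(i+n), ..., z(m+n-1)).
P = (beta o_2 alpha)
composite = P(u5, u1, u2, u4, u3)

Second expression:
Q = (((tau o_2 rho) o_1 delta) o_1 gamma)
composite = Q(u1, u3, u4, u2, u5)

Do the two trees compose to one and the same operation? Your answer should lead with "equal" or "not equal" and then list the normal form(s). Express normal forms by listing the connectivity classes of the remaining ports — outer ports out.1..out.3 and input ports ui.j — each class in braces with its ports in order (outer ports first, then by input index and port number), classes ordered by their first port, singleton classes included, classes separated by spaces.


not equal — first {out.1, u3.3} {out.2} {out.3} {u1.1} {u1.2, u4.3} {u1.3, u4.1} {u2.1, u2.2, u4.2} {u2.3} {u3.1} {u3.2} {u5.1} {u5.2, u5.3}, second {out.1, out.2, out.3, u2.1, u2.3, u3.3} {u1.1, u3.1, u3.2, u4.1, u4.3} {u1.2} {u1.3} {u2.2} {u4.2} {u5.1} {u5.2, u5.3}

In normal form, the first expression is {out.1, u3.3} {out.2} {out.3} {u1.1} {u1.2, u4.3} {u1.3, u4.1} {u2.1, u2.2, u4.2} {u2.3} {u3.1} {u3.2} {u5.1} {u5.2, u5.3}
In normal form, the second expression is {out.1, out.2, out.3, u2.1, u2.3, u3.3} {u1.1, u3.1, u3.2, u4.1, u4.3} {u1.2} {u1.3} {u2.2} {u4.2} {u5.1} {u5.2, u5.3}
No match — not equal.


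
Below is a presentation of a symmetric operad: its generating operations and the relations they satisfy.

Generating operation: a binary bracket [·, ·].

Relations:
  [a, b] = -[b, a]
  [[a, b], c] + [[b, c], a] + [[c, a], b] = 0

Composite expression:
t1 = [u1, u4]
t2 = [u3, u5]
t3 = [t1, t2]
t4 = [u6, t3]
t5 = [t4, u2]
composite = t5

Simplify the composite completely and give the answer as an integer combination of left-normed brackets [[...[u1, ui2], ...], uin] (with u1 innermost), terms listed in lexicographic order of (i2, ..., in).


-[[[[[u1, u4], u3], u5], u6], u2] + [[[[[u1, u4], u5], u3], u6], u2]

Expand each bracket as ab - ba; the u1-initial words give the coefficients.
Composite bracket: [[u6, [[u1, u4], [u3, u5]]], u2]
Applying ab - ba throughout gives 32 signed words (2^5 = 32).
Only words starting with u1 matter:
  word u1u4u3u5u6u2 has sign -1, contributing -[[[[[u1, u4], u3], u5], u6], u2]
  word u1u4u5u3u6u2 has sign +1, contributing +[[[[[u1, u4], u5], u3], u6], u2]


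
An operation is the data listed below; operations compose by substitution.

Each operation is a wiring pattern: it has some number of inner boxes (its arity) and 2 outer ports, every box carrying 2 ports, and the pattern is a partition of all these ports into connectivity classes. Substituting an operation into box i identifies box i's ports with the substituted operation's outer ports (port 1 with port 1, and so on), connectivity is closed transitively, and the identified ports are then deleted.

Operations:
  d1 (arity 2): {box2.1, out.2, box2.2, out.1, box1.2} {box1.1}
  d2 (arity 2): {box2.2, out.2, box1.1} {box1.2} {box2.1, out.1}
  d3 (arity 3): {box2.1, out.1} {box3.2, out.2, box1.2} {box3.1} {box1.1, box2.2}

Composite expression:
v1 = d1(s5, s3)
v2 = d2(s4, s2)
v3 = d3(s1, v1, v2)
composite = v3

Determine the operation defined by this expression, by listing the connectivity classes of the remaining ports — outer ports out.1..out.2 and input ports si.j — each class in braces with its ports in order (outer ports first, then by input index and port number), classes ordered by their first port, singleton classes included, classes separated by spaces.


Two ports join when wires chain via d3-identified ports.
d1 over (s5, s3) gives {out.1, out.2, s3.1, s3.2, s5.2} {s5.1}, out.j being that stage's outer ports
d2 over (s4, s2) gives {out.1, s2.1} {out.2, s2.2, s4.1} {s4.2}, out.j being that stage's outer ports
d3 over (s1, s5, s3, s4, s2) gives {out.1, s1.1, s3.1, s3.2, s5.2} {out.2, s1.2, s2.2, s4.1} {s2.1} {s4.2} {s5.1}, out.j being that stage's outer ports

{out.1, s1.1, s3.1, s3.2, s5.2} {out.2, s1.2, s2.2, s4.1} {s2.1} {s4.2} {s5.1}


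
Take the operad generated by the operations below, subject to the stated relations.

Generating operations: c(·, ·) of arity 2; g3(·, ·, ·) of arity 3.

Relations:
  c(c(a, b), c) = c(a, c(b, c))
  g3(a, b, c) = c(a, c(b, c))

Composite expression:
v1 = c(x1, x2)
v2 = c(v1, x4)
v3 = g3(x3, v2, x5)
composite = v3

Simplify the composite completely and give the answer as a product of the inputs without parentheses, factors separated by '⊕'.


Key point: g3 is associative — brackets drop, the x-order remains.
c(x1, x2) reduces to x1 ⊕ x2
c(c(x1, x2), x4) reduces to x1 ⊕ x2 ⊕ x4
g3(x3, c(c(x1, x2), x4), x5) reduces to x3 ⊕ x1 ⊕ x2 ⊕ x4 ⊕ x5

x3 ⊕ x1 ⊕ x2 ⊕ x4 ⊕ x5


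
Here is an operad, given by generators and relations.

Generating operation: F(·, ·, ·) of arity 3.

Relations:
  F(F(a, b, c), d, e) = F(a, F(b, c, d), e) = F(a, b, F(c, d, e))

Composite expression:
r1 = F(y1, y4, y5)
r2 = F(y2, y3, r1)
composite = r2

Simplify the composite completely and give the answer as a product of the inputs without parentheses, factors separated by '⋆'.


y2 ⋆ y3 ⋆ y1 ⋆ y4 ⋆ y5


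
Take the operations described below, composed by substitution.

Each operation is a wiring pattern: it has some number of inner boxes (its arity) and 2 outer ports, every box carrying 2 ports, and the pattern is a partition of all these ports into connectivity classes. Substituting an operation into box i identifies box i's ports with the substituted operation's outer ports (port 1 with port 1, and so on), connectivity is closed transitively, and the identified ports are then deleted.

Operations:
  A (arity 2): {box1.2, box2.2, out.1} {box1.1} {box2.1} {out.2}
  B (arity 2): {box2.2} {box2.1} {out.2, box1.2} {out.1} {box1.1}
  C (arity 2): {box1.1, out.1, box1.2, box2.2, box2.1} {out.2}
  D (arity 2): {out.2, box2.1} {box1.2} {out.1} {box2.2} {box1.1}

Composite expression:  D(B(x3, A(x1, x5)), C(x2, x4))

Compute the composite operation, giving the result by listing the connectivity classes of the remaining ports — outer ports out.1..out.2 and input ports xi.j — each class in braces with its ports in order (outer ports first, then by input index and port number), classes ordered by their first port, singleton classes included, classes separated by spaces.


{out.1} {out.2, x2.1, x2.2, x4.1, x4.2} {x1.1} {x1.2, x5.2} {x3.1} {x3.2} {x5.1}

Treat the ports identified at D as solder joints: merge, then drop.
the subtree at A composes to {out.1, x1.2, x5.2} {out.2} {x1.1} {x5.1} on (x1, x5); out.j = own outer ports
the subtree at B composes to {out.1} {out.2, x3.2} {x1.1} {x1.2, x5.2} {x3.1} {x5.1} on (x3, x1, x5); out.j = own outer ports
the subtree at C composes to {out.1, x2.1, x2.2, x4.1, x4.2} {out.2} on (x2, x4); out.j = own outer ports
the subtree at D composes to {out.1} {out.2, x2.1, x2.2, x4.1, x4.2} {x1.1} {x1.2, x5.2} {x3.1} {x3.2} {x5.1} on (x3, x1, x5, x2, x4); out.j = own outer ports


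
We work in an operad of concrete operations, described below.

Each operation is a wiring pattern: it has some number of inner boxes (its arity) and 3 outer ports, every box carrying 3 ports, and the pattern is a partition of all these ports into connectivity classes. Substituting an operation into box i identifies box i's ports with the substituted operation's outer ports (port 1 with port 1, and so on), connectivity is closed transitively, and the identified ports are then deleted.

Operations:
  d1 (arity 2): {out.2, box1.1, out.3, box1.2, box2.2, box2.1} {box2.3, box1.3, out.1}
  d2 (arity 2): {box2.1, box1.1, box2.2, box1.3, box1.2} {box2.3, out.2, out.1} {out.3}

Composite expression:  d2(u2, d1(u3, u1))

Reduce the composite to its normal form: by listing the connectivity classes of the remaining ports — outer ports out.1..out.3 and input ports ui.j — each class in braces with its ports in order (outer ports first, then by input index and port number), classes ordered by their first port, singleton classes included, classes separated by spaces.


Two ports join when wires chain via d2-identified ports.
the subtree at d1 composes to {out.1, u1.3, u3.3} {out.2, out.3, u1.1, u1.2, u3.1, u3.2} on (u3, u1); out.j = own outer ports
the subtree at d2 composes to {out.1, out.2, u1.1, u1.2, u1.3, u2.1, u2.2, u2.3, u3.1, u3.2, u3.3} {out.3} on (u2, u3, u1); out.j = own outer ports

{out.1, out.2, u1.1, u1.2, u1.3, u2.1, u2.2, u2.3, u3.1, u3.2, u3.3} {out.3}


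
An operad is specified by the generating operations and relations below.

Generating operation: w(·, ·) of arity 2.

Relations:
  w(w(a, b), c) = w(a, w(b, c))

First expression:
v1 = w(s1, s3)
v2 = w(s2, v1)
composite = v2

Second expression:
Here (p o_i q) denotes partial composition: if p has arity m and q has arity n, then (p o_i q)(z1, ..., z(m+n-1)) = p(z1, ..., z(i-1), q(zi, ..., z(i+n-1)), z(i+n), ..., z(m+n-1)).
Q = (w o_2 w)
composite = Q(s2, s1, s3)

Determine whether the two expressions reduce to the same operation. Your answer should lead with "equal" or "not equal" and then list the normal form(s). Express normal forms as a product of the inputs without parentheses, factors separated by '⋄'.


Normal form of the first expression: s2 ⋄ s1 ⋄ s3
Normal form of the second expression: s2 ⋄ s1 ⋄ s3
Both agree, so they are equal.

equal — both sides give s2 ⋄ s1 ⋄ s3


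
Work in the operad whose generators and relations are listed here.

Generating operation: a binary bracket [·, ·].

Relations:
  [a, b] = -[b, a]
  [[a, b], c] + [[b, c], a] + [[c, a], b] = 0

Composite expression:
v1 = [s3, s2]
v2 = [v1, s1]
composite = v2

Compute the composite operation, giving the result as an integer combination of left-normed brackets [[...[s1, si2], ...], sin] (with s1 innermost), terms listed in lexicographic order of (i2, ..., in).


Expand each bracket as ab - ba; the s1-initial words give the coefficients.
Composite bracket: [[s3, s2], s1]
Full expansion: 4 signed words from ab - ba (2^2 = 4).
Keep just the words that open with s1:
  sign of s1s2s3 is +1, so it contributes +[[s1, s2], s3]
  sign of s1s3s2 is -1, so it contributes -[[s1, s3], s2]

[[s1, s2], s3] - [[s1, s3], s2]


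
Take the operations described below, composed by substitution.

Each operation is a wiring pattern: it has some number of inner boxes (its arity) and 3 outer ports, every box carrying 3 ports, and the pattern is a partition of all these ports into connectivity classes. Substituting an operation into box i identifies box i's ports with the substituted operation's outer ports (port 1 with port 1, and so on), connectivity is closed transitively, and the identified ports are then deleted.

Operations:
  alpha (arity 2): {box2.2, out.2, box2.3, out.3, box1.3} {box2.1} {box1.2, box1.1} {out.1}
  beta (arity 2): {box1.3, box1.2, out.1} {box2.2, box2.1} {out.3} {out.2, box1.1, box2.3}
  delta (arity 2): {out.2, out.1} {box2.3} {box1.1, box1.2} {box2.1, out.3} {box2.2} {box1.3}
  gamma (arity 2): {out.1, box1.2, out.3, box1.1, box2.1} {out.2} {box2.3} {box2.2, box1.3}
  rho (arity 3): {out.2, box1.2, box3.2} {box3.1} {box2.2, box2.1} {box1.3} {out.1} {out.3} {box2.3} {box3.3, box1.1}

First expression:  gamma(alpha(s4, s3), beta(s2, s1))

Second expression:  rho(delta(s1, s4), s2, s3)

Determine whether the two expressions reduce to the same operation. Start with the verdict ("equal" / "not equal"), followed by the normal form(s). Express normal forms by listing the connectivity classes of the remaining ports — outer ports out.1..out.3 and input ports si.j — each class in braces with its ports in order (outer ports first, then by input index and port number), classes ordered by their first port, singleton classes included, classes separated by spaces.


Reducing the first expression gives {out.1, out.3, s1.3, s2.1, s2.2, s2.3, s3.2, s3.3, s4.3} {out.2} {s1.1, s1.2} {s3.1} {s4.1, s4.2}
Reducing the second expression gives {out.1} {out.2, s3.2, s3.3} {out.3} {s1.1, s1.2} {s1.3} {s2.1, s2.2} {s2.3} {s3.1} {s4.1} {s4.2} {s4.3}
The normal forms differ: not equal.

not equal: they reduce to {out.1, out.3, s1.3, s2.1, s2.2, s2.3, s3.2, s3.3, s4.3} {out.2} {s1.1, s1.2} {s3.1} {s4.1, s4.2} and {out.1} {out.2, s3.2, s3.3} {out.3} {s1.1, s1.2} {s1.3} {s2.1, s2.2} {s2.3} {s3.1} {s4.1} {s4.2} {s4.3}


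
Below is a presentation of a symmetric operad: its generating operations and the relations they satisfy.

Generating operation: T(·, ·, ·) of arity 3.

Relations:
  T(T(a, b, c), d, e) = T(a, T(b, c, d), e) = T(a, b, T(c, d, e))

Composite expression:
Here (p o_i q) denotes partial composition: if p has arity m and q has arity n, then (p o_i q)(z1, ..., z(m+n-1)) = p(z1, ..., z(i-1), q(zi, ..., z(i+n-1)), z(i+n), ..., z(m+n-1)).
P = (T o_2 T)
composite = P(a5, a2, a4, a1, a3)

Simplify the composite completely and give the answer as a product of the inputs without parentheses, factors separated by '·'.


a5 · a2 · a4 · a1 · a3

The T-tree's shape is irrelevant; the a-reading-order decides.
T(a2, a4, a1) collapses to a2 · a4 · a1
T(a5, T(a2, a4, a1), a3) collapses to a5 · a2 · a4 · a1 · a3


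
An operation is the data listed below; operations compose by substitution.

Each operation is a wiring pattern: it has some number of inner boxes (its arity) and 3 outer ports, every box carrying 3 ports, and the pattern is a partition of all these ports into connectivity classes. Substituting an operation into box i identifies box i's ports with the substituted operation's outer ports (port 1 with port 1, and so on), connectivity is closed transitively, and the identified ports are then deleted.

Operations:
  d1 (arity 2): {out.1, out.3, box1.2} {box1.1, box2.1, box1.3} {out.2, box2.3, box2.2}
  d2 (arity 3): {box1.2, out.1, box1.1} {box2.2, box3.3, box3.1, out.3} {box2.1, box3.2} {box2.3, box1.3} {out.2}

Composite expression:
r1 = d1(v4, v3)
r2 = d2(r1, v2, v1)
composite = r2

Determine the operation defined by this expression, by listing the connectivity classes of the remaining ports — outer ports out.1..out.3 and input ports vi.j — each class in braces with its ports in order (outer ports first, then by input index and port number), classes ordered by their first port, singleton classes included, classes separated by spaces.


Substituting into d2 glues patterns; closure does the rest.
stage d1: inputs (v4, v3), connectivity {out.1, out.3, v4.2} {out.2, v3.2, v3.3} {v3.1, v4.1, v4.3}, out.j its boundary
stage d2: inputs (v4, v3, v2, v1), connectivity {out.1, v2.3, v3.2, v3.3, v4.2} {out.2} {out.3, v1.1, v1.3, v2.2} {v1.2, v2.1} {v3.1, v4.1, v4.3}, out.j its boundary

{out.1, v2.3, v3.2, v3.3, v4.2} {out.2} {out.3, v1.1, v1.3, v2.2} {v1.2, v2.1} {v3.1, v4.1, v4.3}


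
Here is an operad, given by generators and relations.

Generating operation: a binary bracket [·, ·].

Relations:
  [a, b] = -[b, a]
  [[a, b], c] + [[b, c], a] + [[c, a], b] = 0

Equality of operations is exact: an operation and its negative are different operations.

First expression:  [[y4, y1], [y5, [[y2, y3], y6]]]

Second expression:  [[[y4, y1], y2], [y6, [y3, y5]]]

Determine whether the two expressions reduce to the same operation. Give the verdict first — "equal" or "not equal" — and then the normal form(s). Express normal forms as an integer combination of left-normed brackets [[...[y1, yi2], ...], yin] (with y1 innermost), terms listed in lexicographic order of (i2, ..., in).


not equal — first [[[[[y1, y4], y2], y3], y6], y5] - [[[[[y1, y4], y3], y2], y6], y5] - [[[[[y1, y4], y5], y2], y3], y6] + [[[[[y1, y4], y5], y3], y2], y6] + [[[[[y1, y4], y5], y6], y2], y3] - [[[[[y1, y4], y5], y6], y3], y2] - [[[[[y1, y4], y6], y2], y3], y5] + [[[[[y1, y4], y6], y3], y2], y5], second [[[[[y1, y4], y2], y3], y5], y6] - [[[[[y1, y4], y2], y5], y3], y6] - [[[[[y1, y4], y2], y6], y3], y5] + [[[[[y1, y4], y2], y6], y5], y3]

The first expression reduces to [[[[[y1, y4], y2], y3], y6], y5] - [[[[[y1, y4], y3], y2], y6], y5] - [[[[[y1, y4], y5], y2], y3], y6] + [[[[[y1, y4], y5], y3], y2], y6] + [[[[[y1, y4], y5], y6], y2], y3] - [[[[[y1, y4], y5], y6], y3], y2] - [[[[[y1, y4], y6], y2], y3], y5] + [[[[[y1, y4], y6], y3], y2], y5]
The second expression reduces to [[[[[y1, y4], y2], y3], y5], y6] - [[[[[y1, y4], y2], y5], y3], y6] - [[[[[y1, y4], y2], y6], y3], y5] + [[[[[y1, y4], y2], y6], y5], y3]
They disagree, so not equal.


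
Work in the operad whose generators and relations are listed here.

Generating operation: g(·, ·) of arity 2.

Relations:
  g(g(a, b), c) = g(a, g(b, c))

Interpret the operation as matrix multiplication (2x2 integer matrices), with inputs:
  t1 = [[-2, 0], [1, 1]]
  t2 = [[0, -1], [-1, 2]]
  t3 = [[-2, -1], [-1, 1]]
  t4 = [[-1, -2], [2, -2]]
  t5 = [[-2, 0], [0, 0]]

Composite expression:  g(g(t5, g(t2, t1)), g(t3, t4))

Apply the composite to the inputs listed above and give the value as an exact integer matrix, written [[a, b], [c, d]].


[[6, 12], [0, 0]]

g(t2, t1) = [[-1, -1], [4, 2]]
g(t5, g(t2, t1)) = [[2, 2], [0, 0]]
g(t3, t4) = [[0, 6], [3, 0]]
g(g(t5, g(t2, t1)), g(t3, t4)) = [[6, 12], [0, 0]]


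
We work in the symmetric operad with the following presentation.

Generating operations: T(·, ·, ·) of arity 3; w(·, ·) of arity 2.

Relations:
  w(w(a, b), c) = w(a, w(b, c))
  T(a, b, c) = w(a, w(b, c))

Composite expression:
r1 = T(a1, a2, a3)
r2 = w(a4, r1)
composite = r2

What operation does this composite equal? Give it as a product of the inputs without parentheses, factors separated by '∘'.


a4 ∘ a1 ∘ a2 ∘ a3


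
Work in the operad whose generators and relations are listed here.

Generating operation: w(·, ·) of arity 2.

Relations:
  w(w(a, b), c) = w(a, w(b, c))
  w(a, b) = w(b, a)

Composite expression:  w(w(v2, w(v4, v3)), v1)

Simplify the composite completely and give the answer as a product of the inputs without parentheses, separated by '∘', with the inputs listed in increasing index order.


v1 ∘ v2 ∘ v3 ∘ v4

Shape and order are irrelevant to w; the v-input set decides.
w(v4, v3) spells out as v4 ∘ v3
w(v2, w(v4, v3)) spells out as v2 ∘ v4 ∘ v3
w(w(v2, w(v4, v3)), v1) spells out as v2 ∘ v4 ∘ v3 ∘ v1
commutativity sorts the factors: v1 ∘ v2 ∘ v3 ∘ v4


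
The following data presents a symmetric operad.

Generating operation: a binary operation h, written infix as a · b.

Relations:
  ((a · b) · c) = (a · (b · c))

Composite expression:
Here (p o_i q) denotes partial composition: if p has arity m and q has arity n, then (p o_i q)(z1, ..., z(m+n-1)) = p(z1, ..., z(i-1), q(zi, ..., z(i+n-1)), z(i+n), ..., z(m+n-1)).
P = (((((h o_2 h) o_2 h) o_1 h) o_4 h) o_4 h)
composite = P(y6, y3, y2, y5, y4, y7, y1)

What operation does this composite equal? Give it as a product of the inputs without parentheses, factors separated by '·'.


y6 · y3 · y2 · y5 · y4 · y7 · y1

Under associativity of h, the answer is the y's in reading order.
(y6 · y3) linearizes to y6 · y3
(y5 · y4) linearizes to y5 · y4
((y5 · y4) · y7) linearizes to y5 · y4 · y7
(y2 · ((y5 · y4) · y7)) linearizes to y2 · y5 · y4 · y7
((y2 · ((y5 · y4) · y7)) · y1) linearizes to y2 · y5 · y4 · y7 · y1
((y6 · y3) · ((y2 · ((y5 · y4) · y7)) · y1)) linearizes to y6 · y3 · y2 · y5 · y4 · y7 · y1


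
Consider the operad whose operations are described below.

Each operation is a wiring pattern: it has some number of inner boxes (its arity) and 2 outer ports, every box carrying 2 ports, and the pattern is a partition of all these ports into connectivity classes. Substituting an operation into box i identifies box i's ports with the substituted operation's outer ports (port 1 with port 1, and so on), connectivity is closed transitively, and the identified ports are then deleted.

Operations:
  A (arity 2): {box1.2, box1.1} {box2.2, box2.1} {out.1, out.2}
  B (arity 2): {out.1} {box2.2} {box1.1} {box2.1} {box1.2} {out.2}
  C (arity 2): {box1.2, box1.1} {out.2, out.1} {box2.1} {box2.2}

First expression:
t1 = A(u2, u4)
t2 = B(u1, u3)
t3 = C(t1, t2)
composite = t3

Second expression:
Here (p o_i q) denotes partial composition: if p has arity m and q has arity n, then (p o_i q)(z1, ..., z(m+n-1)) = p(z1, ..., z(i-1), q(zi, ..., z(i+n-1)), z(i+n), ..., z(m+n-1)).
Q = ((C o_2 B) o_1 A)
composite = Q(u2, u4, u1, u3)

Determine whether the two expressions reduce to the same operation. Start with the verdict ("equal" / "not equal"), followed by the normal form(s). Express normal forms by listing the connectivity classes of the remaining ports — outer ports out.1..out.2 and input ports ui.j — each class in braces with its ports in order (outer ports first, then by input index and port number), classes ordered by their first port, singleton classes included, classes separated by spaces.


equal — both sides give {out.1, out.2} {u1.1} {u1.2} {u2.1, u2.2} {u3.1} {u3.2} {u4.1, u4.2}

Reducing the first expression gives {out.1, out.2} {u1.1} {u1.2} {u2.1, u2.2} {u3.1} {u3.2} {u4.1, u4.2}
Reducing the second expression gives {out.1, out.2} {u1.1} {u1.2} {u2.1, u2.2} {u3.1} {u3.2} {u4.1, u4.2}
Identical normal forms: equal.


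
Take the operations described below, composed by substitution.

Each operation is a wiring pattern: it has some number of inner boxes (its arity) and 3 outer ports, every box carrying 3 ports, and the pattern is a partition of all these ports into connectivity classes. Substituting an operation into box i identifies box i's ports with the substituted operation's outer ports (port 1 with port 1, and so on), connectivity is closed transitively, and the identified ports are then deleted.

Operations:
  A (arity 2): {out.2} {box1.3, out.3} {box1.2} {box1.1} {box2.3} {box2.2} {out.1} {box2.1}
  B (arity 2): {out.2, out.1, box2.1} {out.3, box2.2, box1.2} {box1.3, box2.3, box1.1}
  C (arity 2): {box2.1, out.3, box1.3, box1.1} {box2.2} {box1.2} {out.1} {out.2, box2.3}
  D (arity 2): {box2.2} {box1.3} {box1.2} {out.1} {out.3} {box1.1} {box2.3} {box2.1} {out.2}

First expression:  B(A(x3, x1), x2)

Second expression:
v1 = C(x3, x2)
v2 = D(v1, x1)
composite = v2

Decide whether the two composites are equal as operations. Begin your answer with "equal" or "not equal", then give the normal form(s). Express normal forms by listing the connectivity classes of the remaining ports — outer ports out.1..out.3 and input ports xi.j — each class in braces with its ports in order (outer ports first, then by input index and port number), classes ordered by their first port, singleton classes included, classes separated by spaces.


The first composite normalizes to {out.1, out.2, x2.1} {out.3, x2.2} {x1.1} {x1.2} {x1.3} {x2.3, x3.3} {x3.1} {x3.2}
The second composite normalizes to {out.1} {out.2} {out.3} {x1.1} {x1.2} {x1.3} {x2.1, x3.1, x3.3} {x2.2} {x2.3} {x3.2}
The normal forms differ: not equal.

not equal; first: {out.1, out.2, x2.1} {out.3, x2.2} {x1.1} {x1.2} {x1.3} {x2.3, x3.3} {x3.1} {x3.2}; second: {out.1} {out.2} {out.3} {x1.1} {x1.2} {x1.3} {x2.1, x3.1, x3.3} {x2.2} {x2.3} {x3.2}


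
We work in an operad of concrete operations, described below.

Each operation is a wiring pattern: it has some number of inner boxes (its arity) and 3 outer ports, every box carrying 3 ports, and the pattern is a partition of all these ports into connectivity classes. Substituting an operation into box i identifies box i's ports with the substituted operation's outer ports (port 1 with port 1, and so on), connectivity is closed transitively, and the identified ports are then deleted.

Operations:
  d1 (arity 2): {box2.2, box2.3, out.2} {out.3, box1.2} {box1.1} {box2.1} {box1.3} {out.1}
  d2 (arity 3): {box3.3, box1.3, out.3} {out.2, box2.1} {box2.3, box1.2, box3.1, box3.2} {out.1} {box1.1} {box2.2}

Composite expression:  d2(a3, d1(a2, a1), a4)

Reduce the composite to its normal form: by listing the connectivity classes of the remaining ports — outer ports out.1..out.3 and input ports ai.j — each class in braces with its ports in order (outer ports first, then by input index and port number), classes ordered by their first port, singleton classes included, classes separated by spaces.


{out.1} {out.2} {out.3, a3.3, a4.3} {a1.1} {a1.2, a1.3} {a2.1} {a2.2, a3.2, a4.1, a4.2} {a2.3} {a3.1}

Substituting into d2 glues patterns; closure does the rest.
d1 over (a2, a1) gives {out.1} {out.2, a1.2, a1.3} {out.3, a2.2} {a1.1} {a2.1} {a2.3}, out.j being that stage's outer ports
d2 over (a3, a2, a1, a4) gives {out.1} {out.2} {out.3, a3.3, a4.3} {a1.1} {a1.2, a1.3} {a2.1} {a2.2, a3.2, a4.1, a4.2} {a2.3} {a3.1}, out.j being that stage's outer ports


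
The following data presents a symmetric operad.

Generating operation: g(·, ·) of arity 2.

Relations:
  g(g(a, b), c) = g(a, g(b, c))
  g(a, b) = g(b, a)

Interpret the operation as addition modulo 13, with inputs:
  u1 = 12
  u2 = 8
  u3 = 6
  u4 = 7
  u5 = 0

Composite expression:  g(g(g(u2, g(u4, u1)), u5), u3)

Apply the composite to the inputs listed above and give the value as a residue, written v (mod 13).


7 (mod 13)

g(u4, u1) = 6
g(u2, g(u4, u1)) = 1
g(g(u2, g(u4, u1)), u5) = 1
g(g(g(u2, g(u4, u1)), u5), u3) = 7


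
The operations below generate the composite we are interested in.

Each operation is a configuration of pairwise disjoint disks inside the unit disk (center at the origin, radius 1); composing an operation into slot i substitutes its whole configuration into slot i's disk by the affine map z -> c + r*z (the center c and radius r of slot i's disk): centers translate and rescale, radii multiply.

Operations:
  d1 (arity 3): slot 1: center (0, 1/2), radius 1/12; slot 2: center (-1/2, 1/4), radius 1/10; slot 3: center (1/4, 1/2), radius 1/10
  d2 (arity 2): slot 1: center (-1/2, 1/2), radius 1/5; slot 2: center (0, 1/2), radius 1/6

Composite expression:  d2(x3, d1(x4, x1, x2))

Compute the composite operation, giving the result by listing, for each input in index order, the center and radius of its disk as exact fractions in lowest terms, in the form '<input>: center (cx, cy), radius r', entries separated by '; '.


x1: center (-1/12, 13/24), radius 1/60; x2: center (1/24, 7/12), radius 1/60; x3: center (-1/2, 1/2), radius 1/5; x4: center (0, 7/12), radius 1/72


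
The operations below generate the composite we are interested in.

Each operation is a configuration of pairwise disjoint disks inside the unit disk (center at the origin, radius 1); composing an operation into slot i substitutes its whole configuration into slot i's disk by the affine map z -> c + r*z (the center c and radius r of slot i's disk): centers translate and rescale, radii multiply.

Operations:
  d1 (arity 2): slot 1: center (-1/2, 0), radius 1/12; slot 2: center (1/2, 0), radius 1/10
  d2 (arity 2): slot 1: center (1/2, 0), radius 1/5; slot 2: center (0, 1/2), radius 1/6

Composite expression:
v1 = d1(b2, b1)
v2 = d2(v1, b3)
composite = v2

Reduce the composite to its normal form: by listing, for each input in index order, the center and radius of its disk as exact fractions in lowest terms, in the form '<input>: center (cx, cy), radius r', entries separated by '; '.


b1: center (3/5, 0), radius 1/50; b2: center (2/5, 0), radius 1/60; b3: center (0, 1/2), radius 1/6


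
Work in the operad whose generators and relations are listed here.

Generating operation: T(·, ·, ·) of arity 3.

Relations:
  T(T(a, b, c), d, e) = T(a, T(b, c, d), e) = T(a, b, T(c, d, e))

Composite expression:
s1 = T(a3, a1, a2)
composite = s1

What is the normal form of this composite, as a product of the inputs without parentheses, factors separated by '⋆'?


The T-tree's shape is irrelevant; the a-reading-order decides.
T(a3, a1, a2) flattens to a3 ⋆ a1 ⋆ a2

a3 ⋆ a1 ⋆ a2


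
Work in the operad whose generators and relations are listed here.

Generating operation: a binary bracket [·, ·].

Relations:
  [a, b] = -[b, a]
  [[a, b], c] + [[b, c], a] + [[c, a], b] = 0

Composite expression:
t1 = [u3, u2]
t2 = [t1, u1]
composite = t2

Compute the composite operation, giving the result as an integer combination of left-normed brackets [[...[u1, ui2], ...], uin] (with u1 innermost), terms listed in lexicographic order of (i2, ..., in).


[[u1, u2], u3] - [[u1, u3], u2]

Antisymmetry and Jacobi reduce to u1-anchored left-normed brackets.
Composite bracket: [[u3, u2], u1]
Full expansion: 4 signed words from ab - ba (2^2 = 4).
Only words starting with u1 matter:
  sign of u1u2u3 is +1, so it contributes +[[u1, u2], u3]
  sign of u1u3u2 is -1, so it contributes -[[u1, u3], u2]


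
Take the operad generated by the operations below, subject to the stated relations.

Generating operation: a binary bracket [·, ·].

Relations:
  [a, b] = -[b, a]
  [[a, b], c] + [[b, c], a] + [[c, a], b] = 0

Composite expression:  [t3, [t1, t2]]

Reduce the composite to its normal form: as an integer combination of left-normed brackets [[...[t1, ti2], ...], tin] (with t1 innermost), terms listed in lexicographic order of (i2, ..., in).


Skip Jacobi rewriting: expand, keep t1-initial words, read off terms.
Composite bracket: [t3, [t1, t2]]
Expanding via [a, b] = ab - ba: 4 signed words (2^2 = 4).
The t1-initial words carry the normal form:
  word t1t2t3 has sign -1, contributing -[[t1, t2], t3]

-[[t1, t2], t3]


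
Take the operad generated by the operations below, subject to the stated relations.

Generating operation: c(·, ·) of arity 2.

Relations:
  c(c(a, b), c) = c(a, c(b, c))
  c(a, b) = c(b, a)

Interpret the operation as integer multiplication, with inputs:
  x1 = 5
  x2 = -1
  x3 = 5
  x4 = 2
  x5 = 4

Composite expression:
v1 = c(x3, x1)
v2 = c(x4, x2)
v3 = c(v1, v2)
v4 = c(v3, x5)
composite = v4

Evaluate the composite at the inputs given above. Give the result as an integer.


-200

c(x3, x1) = 25
c(x4, x2) = -2
c(c(x3, x1), c(x4, x2)) = -50
c(c(c(x3, x1), c(x4, x2)), x5) = -200


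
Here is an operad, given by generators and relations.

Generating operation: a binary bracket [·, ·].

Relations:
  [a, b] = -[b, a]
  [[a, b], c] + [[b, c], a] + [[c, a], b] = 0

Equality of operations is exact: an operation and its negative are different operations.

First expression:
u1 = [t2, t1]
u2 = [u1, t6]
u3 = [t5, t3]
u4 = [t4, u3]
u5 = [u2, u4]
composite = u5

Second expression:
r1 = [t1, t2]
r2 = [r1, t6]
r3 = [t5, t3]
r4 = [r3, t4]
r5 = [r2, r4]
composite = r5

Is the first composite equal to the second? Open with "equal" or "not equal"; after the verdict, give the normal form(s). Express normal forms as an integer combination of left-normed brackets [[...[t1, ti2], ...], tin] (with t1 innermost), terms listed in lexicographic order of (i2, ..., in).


In normal form, the first expression is -[[[[[t1, t2], t6], t3], t5], t4] + [[[[[t1, t2], t6], t4], t3], t5] - [[[[[t1, t2], t6], t4], t5], t3] + [[[[[t1, t2], t6], t5], t3], t4]
In normal form, the second expression is -[[[[[t1, t2], t6], t3], t5], t4] + [[[[[t1, t2], t6], t4], t3], t5] - [[[[[t1, t2], t6], t4], t5], t3] + [[[[[t1, t2], t6], t5], t3], t4]
One common form — equal.

equal; the common form is -[[[[[t1, t2], t6], t3], t5], t4] + [[[[[t1, t2], t6], t4], t3], t5] - [[[[[t1, t2], t6], t4], t5], t3] + [[[[[t1, t2], t6], t5], t3], t4]


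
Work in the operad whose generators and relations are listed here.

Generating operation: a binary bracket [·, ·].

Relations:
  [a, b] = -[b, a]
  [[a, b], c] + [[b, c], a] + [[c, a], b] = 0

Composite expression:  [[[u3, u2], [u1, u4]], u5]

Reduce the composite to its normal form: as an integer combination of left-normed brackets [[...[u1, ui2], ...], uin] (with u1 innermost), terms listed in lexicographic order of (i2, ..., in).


[[[[u1, u4], u2], u3], u5] - [[[[u1, u4], u3], u2], u5]

Antisymmetry and Jacobi reduce to u1-anchored left-normed brackets.
Composite bracket: [[[u3, u2], [u1, u4]], u5]
Under [a, b] = ab - ba we get 16 signed associative words (2^4 = 16).
Only words starting with u1 matter:
  from u1u4u2u3u5, sign +1: term +[[[[u1, u4], u2], u3], u5]
  from u1u4u3u2u5, sign -1: term -[[[[u1, u4], u3], u2], u5]


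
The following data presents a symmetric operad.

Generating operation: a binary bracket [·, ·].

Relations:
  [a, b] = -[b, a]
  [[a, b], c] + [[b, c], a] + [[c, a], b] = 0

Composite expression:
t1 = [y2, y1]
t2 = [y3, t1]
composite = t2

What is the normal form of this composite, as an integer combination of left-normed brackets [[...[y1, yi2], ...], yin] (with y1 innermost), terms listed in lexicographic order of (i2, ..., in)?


Left-normed coefficients sit on the y1-initial expansion words.
Composite bracket: [y3, [y2, y1]]
Applying ab - ba throughout gives 4 signed words (2^2 = 4).
Collect the words opening with y1:
  the word y1y2y3 carries sign +1 and contributes +[[y1, y2], y3]

[[y1, y2], y3]


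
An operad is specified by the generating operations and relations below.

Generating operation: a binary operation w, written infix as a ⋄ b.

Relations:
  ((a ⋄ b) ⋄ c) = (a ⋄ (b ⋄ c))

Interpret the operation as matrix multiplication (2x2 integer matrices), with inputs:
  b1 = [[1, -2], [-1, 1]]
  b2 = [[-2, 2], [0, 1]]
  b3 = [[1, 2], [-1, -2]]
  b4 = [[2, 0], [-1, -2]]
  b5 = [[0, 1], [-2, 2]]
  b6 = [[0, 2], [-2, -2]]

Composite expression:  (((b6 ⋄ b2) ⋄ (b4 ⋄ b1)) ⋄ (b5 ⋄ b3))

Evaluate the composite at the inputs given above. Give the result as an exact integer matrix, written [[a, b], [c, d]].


(b6 ⋄ b2) = [[0, 2], [4, -6]]
(b4 ⋄ b1) = [[2, -4], [1, 0]]
((b6 ⋄ b2) ⋄ (b4 ⋄ b1)) = [[2, 0], [2, -16]]
(b5 ⋄ b3) = [[-1, -2], [-4, -8]]
(((b6 ⋄ b2) ⋄ (b4 ⋄ b1)) ⋄ (b5 ⋄ b3)) = [[-2, -4], [62, 124]]

[[-2, -4], [62, 124]]


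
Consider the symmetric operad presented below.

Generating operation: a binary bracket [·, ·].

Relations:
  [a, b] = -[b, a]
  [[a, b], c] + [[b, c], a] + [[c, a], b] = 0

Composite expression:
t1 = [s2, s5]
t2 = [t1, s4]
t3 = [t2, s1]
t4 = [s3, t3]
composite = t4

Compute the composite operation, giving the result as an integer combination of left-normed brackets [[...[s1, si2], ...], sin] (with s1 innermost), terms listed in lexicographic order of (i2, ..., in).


Left-normed coefficients sit on the s1-initial expansion words.
Composite bracket: [s3, [[[s2, s5], s4], s1]]
Expanding via [a, b] = ab - ba: 16 signed words (2^4 = 16).
The s1-initial words carry the normal form:
  the word s1s2s5s4s3 carries sign +1 and contributes +[[[[s1, s2], s5], s4], s3]
  the word s1s4s2s5s3 carries sign -1 and contributes -[[[[s1, s4], s2], s5], s3]
  the word s1s4s5s2s3 carries sign +1 and contributes +[[[[s1, s4], s5], s2], s3]
  the word s1s5s2s4s3 carries sign -1 and contributes -[[[[s1, s5], s2], s4], s3]

[[[[s1, s2], s5], s4], s3] - [[[[s1, s4], s2], s5], s3] + [[[[s1, s4], s5], s2], s3] - [[[[s1, s5], s2], s4], s3]


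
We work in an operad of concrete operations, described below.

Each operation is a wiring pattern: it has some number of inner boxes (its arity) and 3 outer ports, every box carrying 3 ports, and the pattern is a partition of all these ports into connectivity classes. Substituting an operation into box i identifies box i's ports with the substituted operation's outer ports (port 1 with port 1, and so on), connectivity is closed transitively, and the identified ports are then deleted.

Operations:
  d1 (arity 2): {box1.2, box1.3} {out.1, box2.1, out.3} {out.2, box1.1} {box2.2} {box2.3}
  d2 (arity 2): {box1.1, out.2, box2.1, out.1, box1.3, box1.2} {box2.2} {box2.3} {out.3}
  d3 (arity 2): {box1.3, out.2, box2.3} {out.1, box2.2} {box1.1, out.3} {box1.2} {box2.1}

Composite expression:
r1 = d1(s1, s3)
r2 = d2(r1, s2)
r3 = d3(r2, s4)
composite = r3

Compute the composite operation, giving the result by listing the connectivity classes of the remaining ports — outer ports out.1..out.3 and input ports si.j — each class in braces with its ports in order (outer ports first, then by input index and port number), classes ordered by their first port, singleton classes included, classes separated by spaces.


{out.1, s4.2} {out.2, s4.3} {out.3, s1.1, s2.1, s3.1} {s1.2, s1.3} {s2.2} {s2.3} {s3.2} {s3.3} {s4.1}


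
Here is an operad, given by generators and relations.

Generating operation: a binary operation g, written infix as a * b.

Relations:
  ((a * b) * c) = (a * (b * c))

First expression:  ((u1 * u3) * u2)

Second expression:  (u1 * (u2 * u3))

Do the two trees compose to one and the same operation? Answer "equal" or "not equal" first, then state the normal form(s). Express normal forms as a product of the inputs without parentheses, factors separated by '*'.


In normal form, the first expression is u1 * u3 * u2
In normal form, the second expression is u1 * u2 * u3
No match — not equal.

not equal; first: u1 * u3 * u2; second: u1 * u2 * u3
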